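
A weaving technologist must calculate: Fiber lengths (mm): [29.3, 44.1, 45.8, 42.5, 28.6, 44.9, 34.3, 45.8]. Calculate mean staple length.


Formula: Mean = sum of lengths / count
Sum = 29.3 + 44.1 + 45.8 + 42.5 + 28.6 + 44.9 + 34.3 + 45.8
Sum = 315.3 mm
Mean = 315.3 / 8 = 39.41 mm

39.41 mm


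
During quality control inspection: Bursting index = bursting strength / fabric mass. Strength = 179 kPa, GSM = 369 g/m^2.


Formula: Bursting Index = Bursting Strength / Fabric GSM
BI = 179 kPa / 369 g/m^2
BI = 0.485 kPa/(g/m^2)

0.485 kPa/(g/m^2)


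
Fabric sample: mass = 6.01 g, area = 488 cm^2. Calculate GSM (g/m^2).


Formula: GSM = mass_g / area_m2
Step 1: Convert area: 488 cm^2 = 488 / 10000 = 0.0488 m^2
Step 2: GSM = 6.01 g / 0.0488 m^2 = 123.2 g/m^2

123.2 g/m^2


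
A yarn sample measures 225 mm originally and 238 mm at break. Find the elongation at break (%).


Formula: Elongation (%) = ((L_break - L0) / L0) * 100
Step 1: Extension = 238 - 225 = 13 mm
Step 2: Elongation = (13 / 225) * 100
Step 3: Elongation = 0.057778 * 100 = 5.7778% ≈ 5.8%

5.8%


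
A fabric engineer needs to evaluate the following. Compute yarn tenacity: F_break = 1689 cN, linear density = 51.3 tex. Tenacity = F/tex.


Formula: Tenacity = Breaking force / Linear density
Tenacity = 1689 cN / 51.3 tex
Tenacity = 32.92 cN/tex

32.92 cN/tex


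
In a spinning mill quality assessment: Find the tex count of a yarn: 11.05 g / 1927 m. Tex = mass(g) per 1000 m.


Formula: Tex = (mass_g / length_m) * 1000
Substituting: Tex = (11.05 / 1927) * 1000
Intermediate: 11.05 / 1927 = 0.0057343 g/m
Tex = 0.0057343 * 1000 = 5.73 tex

5.73 tex


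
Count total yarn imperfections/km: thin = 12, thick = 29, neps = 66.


Formula: Total = thin places + thick places + neps
Total = 12 + 29 + 66
Total = 107 imperfections/km

107 imperfections/km


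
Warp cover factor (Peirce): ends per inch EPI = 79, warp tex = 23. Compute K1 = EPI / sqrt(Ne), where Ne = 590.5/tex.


Formula: K1 = EPI / sqrt(Ne), with Ne = 590.5 / tex_warp
Step 1: Ne = 590.5 / 23 = 25.674
Step 2: sqrt(Ne) = sqrt(25.674) = 5.067
Step 3: K1 = 79 / 5.067 = 15.6

15.6


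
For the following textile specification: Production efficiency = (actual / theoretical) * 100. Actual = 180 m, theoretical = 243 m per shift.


Formula: Efficiency% = (Actual output / Theoretical output) * 100
Efficiency% = (180 / 243) * 100
Efficiency% = 0.740741 * 100 = 74.0741% ≈ 74.1%

74.1%


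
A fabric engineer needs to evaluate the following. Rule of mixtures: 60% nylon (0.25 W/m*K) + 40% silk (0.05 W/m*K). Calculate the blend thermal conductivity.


Formula: Blend property = (fraction_A * property_A) + (fraction_B * property_B)
Step 1: Contribution A = 60/100 * 0.25 W/m*K = 0.15 W/m*K
Step 2: Contribution B = 40/100 * 0.05 W/m*K = 0.02 W/m*K
Step 3: Blend thermal conductivity = 0.15 + 0.02 = 0.17 W/m*K

0.17 W/m*K


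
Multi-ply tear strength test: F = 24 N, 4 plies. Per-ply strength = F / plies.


Formula: Per-ply strength = Total force / Number of plies
Per-ply = 24 N / 4
Per-ply = 6 N

6 N


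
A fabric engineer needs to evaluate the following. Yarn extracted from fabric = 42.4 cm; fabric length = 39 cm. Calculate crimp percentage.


Formula: Crimp% = ((L_yarn - L_fabric) / L_fabric) * 100
Step 1: Extension = 42.4 - 39 = 3.4 cm
Step 2: Crimp% = (3.4 / 39) * 100
Step 3: Crimp% = 0.087179 * 100 = 8.7179% ≈ 8.7%

8.7%


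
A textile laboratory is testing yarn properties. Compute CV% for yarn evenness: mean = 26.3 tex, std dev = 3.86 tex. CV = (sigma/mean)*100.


Formula: CV% = (standard deviation / mean) * 100
Step 1: Ratio = 3.86 / 26.3 = 0.146768
Step 2: CV% = 0.146768 * 100 = 14.6768% ≈ 14.7%

14.7%


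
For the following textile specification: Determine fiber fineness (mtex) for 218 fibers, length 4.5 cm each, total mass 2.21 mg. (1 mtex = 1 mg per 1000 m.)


Formula: fineness (mtex) = mass (mg) / total length (km) = (mass_mg / total_length_m) * 1000
Step 1: Convert fiber length: 4.5 cm = 0.045 m
Step 2: Total fiber length = 218 * 0.045 = 9.81 m
Step 3: Linear density = 2.21 mg / 9.81 m = 0.2253 mg/m
Step 4: fineness = 0.2253 * 1000 = 225.3 mtex

225.3 mtex


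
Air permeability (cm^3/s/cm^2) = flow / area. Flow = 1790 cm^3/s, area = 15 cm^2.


Formula: Air Permeability = Airflow / Test Area
AP = 1790 cm^3/s / 15 cm^2
AP = 119.3 cm^3/s/cm^2

119.3 cm^3/s/cm^2


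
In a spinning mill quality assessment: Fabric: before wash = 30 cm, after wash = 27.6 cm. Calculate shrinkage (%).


Formula: Shrinkage% = ((L_before - L_after) / L_before) * 100
Step 1: Shrinkage = 30 - 27.6 = 2.4 cm
Step 2: Shrinkage% = (2.4 / 30) * 100
Step 3: Shrinkage% = 0.08 * 100 = 8.0%

8.0%


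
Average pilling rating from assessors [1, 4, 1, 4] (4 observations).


Formula: Mean = sum / count
Sum = 1 + 4 + 1 + 4 = 10
Mean = 10 / 4 = 2.5

2.5


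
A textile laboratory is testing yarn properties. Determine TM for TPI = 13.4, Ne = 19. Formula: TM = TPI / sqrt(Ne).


Formula: TM = TPI / sqrt(Ne)
Step 1: sqrt(Ne) = sqrt(19) = 4.3589
Step 2: TM = 13.4 / 4.3589 = 3.07

3.07 TM


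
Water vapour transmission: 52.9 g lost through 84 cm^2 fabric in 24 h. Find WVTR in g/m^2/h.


Formula: WVTR = mass_loss / (area * time)
Step 1: Convert area: 84 cm^2 = 0.0084 m^2
Step 2: WVTR = 52.9 g / (0.0084 m^2 * 24 h)
Step 3: WVTR = 52.9 / 0.2016 = 262.4 g/m^2/h

262.4 g/m^2/h


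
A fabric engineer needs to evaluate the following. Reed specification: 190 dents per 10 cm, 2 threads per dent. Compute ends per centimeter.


Formula: EPC = (dents per 10 cm * ends per dent) / 10
Step 1: Total ends per 10 cm = 190 * 2 = 380
Step 2: EPC = 380 / 10 = 38.0 ends/cm

38.0 ends/cm


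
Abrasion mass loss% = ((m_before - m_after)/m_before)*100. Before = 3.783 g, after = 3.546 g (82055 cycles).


Formula: Mass loss% = ((m_before - m_after) / m_before) * 100
Step 1: Mass loss = 3.783 - 3.546 = 0.237 g
Step 2: Ratio = 0.237 / 3.783 = 0.0626487
Step 3: Mass loss% = 0.0626487 * 100 = 6.26487% ≈ 6.26%

6.26%


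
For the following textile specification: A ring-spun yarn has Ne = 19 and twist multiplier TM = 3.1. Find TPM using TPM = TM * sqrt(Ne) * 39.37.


Formula: TPM = TM * sqrt(Ne) * 39.37
Step 1: sqrt(Ne) = sqrt(19) = 4.3589
Step 2: TM * sqrt(Ne) = 3.1 * 4.3589 = 13.5126
Step 3: TPM = 13.5126 * 39.37 = 532 twists/m

532 twists/m


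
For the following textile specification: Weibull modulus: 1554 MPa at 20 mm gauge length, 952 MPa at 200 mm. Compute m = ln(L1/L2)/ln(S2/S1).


Formula: m = ln(L1/L2) / ln(S2/S1)
Step 1: ln(L1/L2) = ln(20/200) = -2.30259
Step 2: S2/S1 = 952/1554 = 0.61261
Step 3: ln(S2/S1) = ln(0.61261) = -0.49003
Step 4: m = -2.30259 / -0.49003 = 4.70

4.70 (Weibull m)


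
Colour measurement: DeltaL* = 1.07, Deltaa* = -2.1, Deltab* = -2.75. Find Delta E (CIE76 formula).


Formula: Delta E = sqrt(dL*^2 + da*^2 + db*^2)
Step 1: dL*^2 = 1.07^2 = 1.1449
Step 2: da*^2 = (-2.1)^2 = 4.41
Step 3: db*^2 = (-2.75)^2 = 7.5625
Step 4: Sum = 1.1449 + 4.41 + 7.5625 = 13.1174
Step 5: Delta E = sqrt(13.1174) = 3.62

3.62 Delta E


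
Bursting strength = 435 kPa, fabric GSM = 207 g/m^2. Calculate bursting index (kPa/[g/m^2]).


Formula: Bursting Index = Bursting Strength / Fabric GSM
BI = 435 kPa / 207 g/m^2
BI = 2.101 kPa/(g/m^2)

2.101 kPa/(g/m^2)


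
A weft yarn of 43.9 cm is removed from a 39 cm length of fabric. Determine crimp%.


Formula: Crimp% = ((L_yarn - L_fabric) / L_fabric) * 100
Step 1: Extension = 43.9 - 39 = 4.9 cm
Step 2: Crimp% = (4.9 / 39) * 100
Step 3: Crimp% = 0.125641 * 100 = 12.5641% ≈ 12.6%

12.6%


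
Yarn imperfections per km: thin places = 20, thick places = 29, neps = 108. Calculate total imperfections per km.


Formula: Total = thin places + thick places + neps
Total = 20 + 29 + 108
Total = 157 imperfections/km

157 imperfections/km


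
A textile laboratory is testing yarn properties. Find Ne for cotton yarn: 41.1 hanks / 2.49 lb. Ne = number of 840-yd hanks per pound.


Formula: Ne = hanks / mass_lb
Substituting: Ne = 41.1 / 2.49
Ne = 16.5

16.5 Ne


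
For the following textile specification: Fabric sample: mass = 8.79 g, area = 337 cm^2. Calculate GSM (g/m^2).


Formula: GSM = mass_g / area_m2
Step 1: Convert area: 337 cm^2 = 337 / 10000 = 0.0337 m^2
Step 2: GSM = 8.79 g / 0.0337 m^2 = 260.8 g/m^2

260.8 g/m^2


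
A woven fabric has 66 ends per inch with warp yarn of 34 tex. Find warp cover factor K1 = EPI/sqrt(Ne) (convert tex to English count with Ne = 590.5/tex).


Formula: K1 = EPI / sqrt(Ne), with Ne = 590.5 / tex_warp
Step 1: Ne = 590.5 / 34 = 17.368
Step 2: sqrt(Ne) = sqrt(17.368) = 4.1675
Step 3: K1 = 66 / 4.1675 = 15.8

15.8


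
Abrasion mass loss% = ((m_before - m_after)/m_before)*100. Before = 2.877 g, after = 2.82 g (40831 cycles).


Formula: Mass loss% = ((m_before - m_after) / m_before) * 100
Step 1: Mass loss = 2.877 - 2.82 = 0.057 g
Step 2: Ratio = 0.057 / 2.877 = 0.0198123
Step 3: Mass loss% = 0.0198123 * 100 = 1.98123% ≈ 1.98%

1.98%


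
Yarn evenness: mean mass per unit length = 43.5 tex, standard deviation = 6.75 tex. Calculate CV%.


Formula: CV% = (standard deviation / mean) * 100
Step 1: Ratio = 6.75 / 43.5 = 0.155172
Step 2: CV% = 0.155172 * 100 = 15.5172% ≈ 15.5%

15.5%


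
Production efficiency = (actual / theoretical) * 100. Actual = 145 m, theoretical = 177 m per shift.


Formula: Efficiency% = (Actual output / Theoretical output) * 100
Efficiency% = (145 / 177) * 100
Efficiency% = 0.819209 * 100 = 81.9209% ≈ 81.9%

81.9%


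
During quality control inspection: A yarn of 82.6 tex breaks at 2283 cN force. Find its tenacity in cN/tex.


Formula: Tenacity = Breaking force / Linear density
Tenacity = 2283 cN / 82.6 tex
Tenacity = 27.64 cN/tex

27.64 cN/tex


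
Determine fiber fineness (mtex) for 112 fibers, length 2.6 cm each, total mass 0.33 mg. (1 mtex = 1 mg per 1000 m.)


Formula: fineness (mtex) = mass (mg) / total length (km) = (mass_mg / total_length_m) * 1000
Step 1: Convert fiber length: 2.6 cm = 0.026 m
Step 2: Total fiber length = 112 * 0.026 = 2.912 m
Step 3: Linear density = 0.33 mg / 2.912 m = 0.1133 mg/m
Step 4: fineness = 0.1133 * 1000 = 113.3 mtex

113.3 mtex


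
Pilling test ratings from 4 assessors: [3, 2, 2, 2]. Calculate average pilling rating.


Formula: Mean = sum / count
Sum = 3 + 2 + 2 + 2 = 9
Mean = 9 / 4 = 2.3

2.3


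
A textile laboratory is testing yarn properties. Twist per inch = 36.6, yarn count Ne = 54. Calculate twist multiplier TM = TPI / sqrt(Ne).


Formula: TM = TPI / sqrt(Ne)
Step 1: sqrt(Ne) = sqrt(54) = 7.3485
Step 2: TM = 36.6 / 7.3485 = 4.98

4.98 TM


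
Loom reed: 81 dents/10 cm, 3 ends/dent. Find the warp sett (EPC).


Formula: EPC = (dents per 10 cm * ends per dent) / 10
Step 1: Total ends per 10 cm = 81 * 3 = 243
Step 2: EPC = 243 / 10 = 24.3 ends/cm

24.3 ends/cm


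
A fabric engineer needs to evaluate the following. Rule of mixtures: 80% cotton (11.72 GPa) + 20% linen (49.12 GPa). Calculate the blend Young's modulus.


Formula: Blend property = (fraction_A * property_A) + (fraction_B * property_B)
Step 1: Contribution A = 80/100 * 11.72 GPa = 9.376 GPa
Step 2: Contribution B = 20/100 * 49.12 GPa = 9.824 GPa
Step 3: Blend Young's modulus = 9.376 + 9.824 = 19.2 GPa

19.2 GPa


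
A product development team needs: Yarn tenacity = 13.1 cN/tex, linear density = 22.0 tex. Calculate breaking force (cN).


Formula: Breaking force = Tenacity * Linear density
F = 13.1 cN/tex * 22.0 tex
F = 288.20 cN

288.20 cN


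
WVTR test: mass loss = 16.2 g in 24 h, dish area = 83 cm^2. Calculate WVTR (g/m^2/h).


Formula: WVTR = mass_loss / (area * time)
Step 1: Convert area: 83 cm^2 = 0.0083 m^2
Step 2: WVTR = 16.2 g / (0.0083 m^2 * 24 h)
Step 3: WVTR = 16.2 / 0.1992 = 81.3 g/m^2/h

81.3 g/m^2/h


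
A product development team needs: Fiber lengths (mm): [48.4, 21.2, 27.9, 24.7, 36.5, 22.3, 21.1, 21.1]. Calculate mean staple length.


Formula: Mean = sum of lengths / count
Sum = 48.4 + 21.2 + 27.9 + 24.7 + 36.5 + 22.3 + 21.1 + 21.1
Sum = 223.2 mm
Mean = 223.2 / 8 = 27.90 mm

27.90 mm


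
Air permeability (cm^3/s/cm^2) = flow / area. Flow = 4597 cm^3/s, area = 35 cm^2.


Formula: Air Permeability = Airflow / Test Area
AP = 4597 cm^3/s / 35 cm^2
AP = 131.3 cm^3/s/cm^2

131.3 cm^3/s/cm^2


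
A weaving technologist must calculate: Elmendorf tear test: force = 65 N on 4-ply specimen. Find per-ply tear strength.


Formula: Per-ply strength = Total force / Number of plies
Per-ply = 65 N / 4
Per-ply = 16.25 N

16.25 N


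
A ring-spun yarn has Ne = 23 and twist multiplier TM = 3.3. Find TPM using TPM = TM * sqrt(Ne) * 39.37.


Formula: TPM = TM * sqrt(Ne) * 39.37
Step 1: sqrt(Ne) = sqrt(23) = 4.7958
Step 2: TM * sqrt(Ne) = 3.3 * 4.7958 = 15.8261
Step 3: TPM = 15.8261 * 39.37 = 623 twists/m

623 twists/m


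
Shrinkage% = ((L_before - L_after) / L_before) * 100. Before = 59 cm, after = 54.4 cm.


Formula: Shrinkage% = ((L_before - L_after) / L_before) * 100
Step 1: Shrinkage = 59 - 54.4 = 4.6 cm
Step 2: Shrinkage% = (4.6 / 59) * 100
Step 3: Shrinkage% = 0.077966 * 100 = 7.7966% ≈ 7.8%

7.8%


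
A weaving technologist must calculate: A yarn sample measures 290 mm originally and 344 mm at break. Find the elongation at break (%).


Formula: Elongation (%) = ((L_break - L0) / L0) * 100
Step 1: Extension = 344 - 290 = 54 mm
Step 2: Elongation = (54 / 290) * 100
Step 3: Elongation = 0.186207 * 100 = 18.6207% ≈ 18.6%

18.6%


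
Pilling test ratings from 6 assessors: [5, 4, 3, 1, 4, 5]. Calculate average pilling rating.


Formula: Mean = sum / count
Sum = 5 + 4 + 3 + 1 + 4 + 5 = 22
Mean = 22 / 6 = 3.7

3.7


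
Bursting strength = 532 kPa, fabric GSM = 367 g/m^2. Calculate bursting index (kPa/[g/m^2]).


Formula: Bursting Index = Bursting Strength / Fabric GSM
BI = 532 kPa / 367 g/m^2
BI = 1.450 kPa/(g/m^2)

1.450 kPa/(g/m^2)


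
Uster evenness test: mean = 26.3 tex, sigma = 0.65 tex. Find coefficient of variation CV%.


Formula: CV% = (standard deviation / mean) * 100
Step 1: Ratio = 0.65 / 26.3 = 0.024715
Step 2: CV% = 0.024715 * 100 = 2.4715% ≈ 2.5%

2.5%


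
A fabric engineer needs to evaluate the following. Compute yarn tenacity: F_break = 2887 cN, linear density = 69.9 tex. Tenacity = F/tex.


Formula: Tenacity = Breaking force / Linear density
Tenacity = 2887 cN / 69.9 tex
Tenacity = 41.30 cN/tex

41.30 cN/tex


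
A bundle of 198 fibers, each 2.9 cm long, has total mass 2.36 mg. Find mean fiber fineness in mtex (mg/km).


Formula: fineness (mtex) = mass (mg) / total length (km) = (mass_mg / total_length_m) * 1000
Step 1: Convert fiber length: 2.9 cm = 0.029 m
Step 2: Total fiber length = 198 * 0.029 = 5.742 m
Step 3: Linear density = 2.36 mg / 5.742 m = 0.4110 mg/m
Step 4: fineness = 0.4110 * 1000 = 411.0 mtex

411.0 mtex


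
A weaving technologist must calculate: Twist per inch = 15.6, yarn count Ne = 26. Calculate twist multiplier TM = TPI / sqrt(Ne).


Formula: TM = TPI / sqrt(Ne)
Step 1: sqrt(Ne) = sqrt(26) = 5.099
Step 2: TM = 15.6 / 5.099 = 3.06

3.06 TM


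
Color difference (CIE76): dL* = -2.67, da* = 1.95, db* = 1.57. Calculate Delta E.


Formula: Delta E = sqrt(dL*^2 + da*^2 + db*^2)
Step 1: dL*^2 = (-2.67)^2 = 7.1289
Step 2: da*^2 = 1.95^2 = 3.8025
Step 3: db*^2 = 1.57^2 = 2.4649
Step 4: Sum = 7.1289 + 3.8025 + 2.4649 = 13.3963
Step 5: Delta E = sqrt(13.3963) = 3.66

3.66 Delta E


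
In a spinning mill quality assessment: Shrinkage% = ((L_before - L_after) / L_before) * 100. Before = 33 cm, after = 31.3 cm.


Formula: Shrinkage% = ((L_before - L_after) / L_before) * 100
Step 1: Shrinkage = 33 - 31.3 = 1.7 cm
Step 2: Shrinkage% = (1.7 / 33) * 100
Step 3: Shrinkage% = 0.051515 * 100 = 5.1515% ≈ 5.2%

5.2%


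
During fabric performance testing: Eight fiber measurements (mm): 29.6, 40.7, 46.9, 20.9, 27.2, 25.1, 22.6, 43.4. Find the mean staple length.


Formula: Mean = sum of lengths / count
Sum = 29.6 + 40.7 + 46.9 + 20.9 + 27.2 + 25.1 + 22.6 + 43.4
Sum = 256.4 mm
Mean = 256.4 / 8 = 32.05 mm

32.05 mm


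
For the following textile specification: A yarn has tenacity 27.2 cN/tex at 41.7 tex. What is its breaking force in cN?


Formula: Breaking force = Tenacity * Linear density
F = 27.2 cN/tex * 41.7 tex
F = 1134.24 cN

1134.24 cN


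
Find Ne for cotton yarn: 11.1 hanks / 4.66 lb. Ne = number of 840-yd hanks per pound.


Formula: Ne = hanks / mass_lb
Substituting: Ne = 11.1 / 4.66
Ne = 2.4

2.4 Ne


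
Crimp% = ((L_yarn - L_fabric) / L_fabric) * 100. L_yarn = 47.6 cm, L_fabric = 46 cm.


Formula: Crimp% = ((L_yarn - L_fabric) / L_fabric) * 100
Step 1: Extension = 47.6 - 46 = 1.6 cm
Step 2: Crimp% = (1.6 / 46) * 100
Step 3: Crimp% = 0.034783 * 100 = 3.4783% ≈ 3.5%

3.5%


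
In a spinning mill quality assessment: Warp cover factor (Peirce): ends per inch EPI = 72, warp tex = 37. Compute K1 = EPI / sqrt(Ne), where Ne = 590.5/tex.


Formula: K1 = EPI / sqrt(Ne), with Ne = 590.5 / tex_warp
Step 1: Ne = 590.5 / 37 = 15.959
Step 2: sqrt(Ne) = sqrt(15.959) = 3.9949
Step 3: K1 = 72 / 3.9949 = 18.0

18.0


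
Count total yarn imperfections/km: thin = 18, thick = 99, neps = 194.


Formula: Total = thin places + thick places + neps
Total = 18 + 99 + 194
Total = 311 imperfections/km

311 imperfections/km


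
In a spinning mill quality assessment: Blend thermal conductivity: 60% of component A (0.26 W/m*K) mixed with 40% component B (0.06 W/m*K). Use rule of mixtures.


Formula: Blend property = (fraction_A * property_A) + (fraction_B * property_B)
Step 1: Contribution A = 60/100 * 0.26 W/m*K = 0.156 W/m*K
Step 2: Contribution B = 40/100 * 0.06 W/m*K = 0.024 W/m*K
Step 3: Blend thermal conductivity = 0.156 + 0.024 = 0.18 W/m*K

0.18 W/m*K


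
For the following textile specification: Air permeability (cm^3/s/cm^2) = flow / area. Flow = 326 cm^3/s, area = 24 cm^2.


Formula: Air Permeability = Airflow / Test Area
AP = 326 cm^3/s / 24 cm^2
AP = 13.6 cm^3/s/cm^2

13.6 cm^3/s/cm^2


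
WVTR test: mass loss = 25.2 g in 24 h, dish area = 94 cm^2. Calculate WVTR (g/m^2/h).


Formula: WVTR = mass_loss / (area * time)
Step 1: Convert area: 94 cm^2 = 0.0094 m^2
Step 2: WVTR = 25.2 g / (0.0094 m^2 * 24 h)
Step 3: WVTR = 25.2 / 0.2256 = 111.7 g/m^2/h

111.7 g/m^2/h


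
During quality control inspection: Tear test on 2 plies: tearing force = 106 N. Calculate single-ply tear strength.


Formula: Per-ply strength = Total force / Number of plies
Per-ply = 106 N / 2
Per-ply = 53 N

53 N


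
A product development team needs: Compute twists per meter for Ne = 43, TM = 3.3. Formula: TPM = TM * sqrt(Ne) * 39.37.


Formula: TPM = TM * sqrt(Ne) * 39.37
Step 1: sqrt(Ne) = sqrt(43) = 6.5574
Step 2: TM * sqrt(Ne) = 3.3 * 6.5574 = 21.6394
Step 3: TPM = 21.6394 * 39.37 = 852 twists/m

852 twists/m


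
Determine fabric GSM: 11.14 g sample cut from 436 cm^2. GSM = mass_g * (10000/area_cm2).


Formula: GSM = mass_g / area_m2
Step 1: Convert area: 436 cm^2 = 436 / 10000 = 0.0436 m^2
Step 2: GSM = 11.14 g / 0.0436 m^2 = 255.5 g/m^2

255.5 g/m^2


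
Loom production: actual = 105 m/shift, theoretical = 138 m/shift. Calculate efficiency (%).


Formula: Efficiency% = (Actual output / Theoretical output) * 100
Efficiency% = (105 / 138) * 100
Efficiency% = 0.76087 * 100 = 76.087% ≈ 76.1%

76.1%


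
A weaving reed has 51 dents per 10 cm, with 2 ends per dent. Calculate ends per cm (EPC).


Formula: EPC = (dents per 10 cm * ends per dent) / 10
Step 1: Total ends per 10 cm = 51 * 2 = 102
Step 2: EPC = 102 / 10 = 10.2 ends/cm

10.2 ends/cm


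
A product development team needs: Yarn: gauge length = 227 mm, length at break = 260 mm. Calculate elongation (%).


Formula: Elongation (%) = ((L_break - L0) / L0) * 100
Step 1: Extension = 260 - 227 = 33 mm
Step 2: Elongation = (33 / 227) * 100
Step 3: Elongation = 0.145374 * 100 = 14.5374% ≈ 14.5%

14.5%


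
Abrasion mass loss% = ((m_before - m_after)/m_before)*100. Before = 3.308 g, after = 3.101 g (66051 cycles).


Formula: Mass loss% = ((m_before - m_after) / m_before) * 100
Step 1: Mass loss = 3.308 - 3.101 = 0.207 g
Step 2: Ratio = 0.207 / 3.308 = 0.0625756
Step 3: Mass loss% = 0.0625756 * 100 = 6.25756% ≈ 6.26%

6.26%


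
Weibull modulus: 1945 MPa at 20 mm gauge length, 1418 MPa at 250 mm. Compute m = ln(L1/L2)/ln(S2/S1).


Formula: m = ln(L1/L2) / ln(S2/S1)
Step 1: ln(L1/L2) = ln(20/250) = -2.52573
Step 2: S2/S1 = 1418/1945 = 0.72905
Step 3: ln(S2/S1) = ln(0.72905) = -0.31601
Step 4: m = -2.52573 / -0.31601 = 7.99

7.99 (Weibull m)


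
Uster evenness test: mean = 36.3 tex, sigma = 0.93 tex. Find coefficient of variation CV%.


Formula: CV% = (standard deviation / mean) * 100
Step 1: Ratio = 0.93 / 36.3 = 0.02562
Step 2: CV% = 0.02562 * 100 = 2.562% ≈ 2.6%

2.6%


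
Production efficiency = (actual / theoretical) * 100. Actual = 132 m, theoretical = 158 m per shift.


Formula: Efficiency% = (Actual output / Theoretical output) * 100
Efficiency% = (132 / 158) * 100
Efficiency% = 0.835443 * 100 = 83.5443% ≈ 83.5%

83.5%


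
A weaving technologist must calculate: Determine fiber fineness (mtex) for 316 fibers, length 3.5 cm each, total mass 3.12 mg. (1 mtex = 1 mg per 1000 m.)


Formula: fineness (mtex) = mass (mg) / total length (km) = (mass_mg / total_length_m) * 1000
Step 1: Convert fiber length: 3.5 cm = 0.035 m
Step 2: Total fiber length = 316 * 0.035 = 11.06 m
Step 3: Linear density = 3.12 mg / 11.06 m = 0.2821 mg/m
Step 4: fineness = 0.2821 * 1000 = 282.1 mtex

282.1 mtex


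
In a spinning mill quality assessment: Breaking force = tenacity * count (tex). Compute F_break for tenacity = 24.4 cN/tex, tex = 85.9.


Formula: Breaking force = Tenacity * Linear density
F = 24.4 cN/tex * 85.9 tex
F = 2095.96 cN

2095.96 cN


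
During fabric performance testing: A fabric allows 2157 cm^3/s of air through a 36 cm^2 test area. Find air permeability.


Formula: Air Permeability = Airflow / Test Area
AP = 2157 cm^3/s / 36 cm^2
AP = 59.9 cm^3/s/cm^2

59.9 cm^3/s/cm^2


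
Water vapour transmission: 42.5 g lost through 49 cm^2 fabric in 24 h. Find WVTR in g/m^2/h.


Formula: WVTR = mass_loss / (area * time)
Step 1: Convert area: 49 cm^2 = 0.0049 m^2
Step 2: WVTR = 42.5 g / (0.0049 m^2 * 24 h)
Step 3: WVTR = 42.5 / 0.1176 = 361.4 g/m^2/h

361.4 g/m^2/h


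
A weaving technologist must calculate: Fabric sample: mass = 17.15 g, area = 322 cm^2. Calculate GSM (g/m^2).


Formula: GSM = mass_g / area_m2
Step 1: Convert area: 322 cm^2 = 322 / 10000 = 0.0322 m^2
Step 2: GSM = 17.15 g / 0.0322 m^2 = 532.6 g/m^2

532.6 g/m^2


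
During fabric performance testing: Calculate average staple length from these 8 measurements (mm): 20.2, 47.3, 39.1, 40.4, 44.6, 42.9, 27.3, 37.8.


Formula: Mean = sum of lengths / count
Sum = 20.2 + 47.3 + 39.1 + 40.4 + 44.6 + 42.9 + 27.3 + 37.8
Sum = 299.6 mm
Mean = 299.6 / 8 = 37.45 mm

37.45 mm


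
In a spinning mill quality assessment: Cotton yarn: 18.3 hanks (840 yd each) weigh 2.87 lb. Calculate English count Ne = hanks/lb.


Formula: Ne = hanks / mass_lb
Substituting: Ne = 18.3 / 2.87
Ne = 6.4

6.4 Ne


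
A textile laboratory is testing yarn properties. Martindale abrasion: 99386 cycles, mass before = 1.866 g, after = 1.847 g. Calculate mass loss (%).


Formula: Mass loss% = ((m_before - m_after) / m_before) * 100
Step 1: Mass loss = 1.866 - 1.847 = 0.019 g
Step 2: Ratio = 0.019 / 1.866 = 0.0101822
Step 3: Mass loss% = 0.0101822 * 100 = 1.01822% ≈ 1.02%

1.02%


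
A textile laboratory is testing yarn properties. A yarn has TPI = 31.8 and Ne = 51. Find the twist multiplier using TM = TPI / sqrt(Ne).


Formula: TM = TPI / sqrt(Ne)
Step 1: sqrt(Ne) = sqrt(51) = 7.1414
Step 2: TM = 31.8 / 7.1414 = 4.45

4.45 TM


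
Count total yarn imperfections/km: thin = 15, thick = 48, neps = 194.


Formula: Total = thin places + thick places + neps
Total = 15 + 48 + 194
Total = 257 imperfections/km

257 imperfections/km


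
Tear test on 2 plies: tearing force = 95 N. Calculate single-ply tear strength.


Formula: Per-ply strength = Total force / Number of plies
Per-ply = 95 N / 2
Per-ply = 47.5 N

47.5 N


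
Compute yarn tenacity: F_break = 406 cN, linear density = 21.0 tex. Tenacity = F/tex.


Formula: Tenacity = Breaking force / Linear density
Tenacity = 406 cN / 21.0 tex
Tenacity = 19.33 cN/tex

19.33 cN/tex


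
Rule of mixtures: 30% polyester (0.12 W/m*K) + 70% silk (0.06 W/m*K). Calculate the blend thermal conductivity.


Formula: Blend property = (fraction_A * property_A) + (fraction_B * property_B)
Step 1: Contribution A = 30/100 * 0.12 W/m*K = 0.036 W/m*K
Step 2: Contribution B = 70/100 * 0.06 W/m*K = 0.042 W/m*K
Step 3: Blend thermal conductivity = 0.036 + 0.042 = 0.078 W/m*K

0.078 W/m*K


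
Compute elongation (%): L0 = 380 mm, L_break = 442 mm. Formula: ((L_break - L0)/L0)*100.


Formula: Elongation (%) = ((L_break - L0) / L0) * 100
Step 1: Extension = 442 - 380 = 62 mm
Step 2: Elongation = (62 / 380) * 100
Step 3: Elongation = 0.163158 * 100 = 16.3158% ≈ 16.3%

16.3%


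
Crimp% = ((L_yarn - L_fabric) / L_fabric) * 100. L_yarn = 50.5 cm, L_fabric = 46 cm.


Formula: Crimp% = ((L_yarn - L_fabric) / L_fabric) * 100
Step 1: Extension = 50.5 - 46 = 4.5 cm
Step 2: Crimp% = (4.5 / 46) * 100
Step 3: Crimp% = 0.097826 * 100 = 9.7826% ≈ 9.8%

9.8%


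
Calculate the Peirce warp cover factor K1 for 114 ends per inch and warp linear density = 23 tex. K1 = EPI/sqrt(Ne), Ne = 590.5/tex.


Formula: K1 = EPI / sqrt(Ne), with Ne = 590.5 / tex_warp
Step 1: Ne = 590.5 / 23 = 25.674
Step 2: sqrt(Ne) = sqrt(25.674) = 5.067
Step 3: K1 = 114 / 5.067 = 22.5

22.5


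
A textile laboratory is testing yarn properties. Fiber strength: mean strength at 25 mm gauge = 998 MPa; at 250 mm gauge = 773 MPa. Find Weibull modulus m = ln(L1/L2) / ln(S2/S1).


Formula: m = ln(L1/L2) / ln(S2/S1)
Step 1: ln(L1/L2) = ln(25/250) = -2.30259
Step 2: S2/S1 = 773/998 = 0.77455
Step 3: ln(S2/S1) = ln(0.77455) = -0.25547
Step 4: m = -2.30259 / -0.25547 = 9.01

9.01 (Weibull m)


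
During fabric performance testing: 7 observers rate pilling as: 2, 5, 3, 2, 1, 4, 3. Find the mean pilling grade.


Formula: Mean = sum / count
Sum = 2 + 5 + 3 + 2 + 1 + 4 + 3 = 20
Mean = 20 / 7 = 2.9

2.9


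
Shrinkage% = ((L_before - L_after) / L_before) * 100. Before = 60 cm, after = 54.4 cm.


Formula: Shrinkage% = ((L_before - L_after) / L_before) * 100
Step 1: Shrinkage = 60 - 54.4 = 5.6 cm
Step 2: Shrinkage% = (5.6 / 60) * 100
Step 3: Shrinkage% = 0.093333 * 100 = 9.3333% ≈ 9.3%

9.3%


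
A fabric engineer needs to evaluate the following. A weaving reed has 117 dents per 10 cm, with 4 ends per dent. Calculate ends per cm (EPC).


Formula: EPC = (dents per 10 cm * ends per dent) / 10
Step 1: Total ends per 10 cm = 117 * 4 = 468
Step 2: EPC = 468 / 10 = 46.8 ends/cm

46.8 ends/cm


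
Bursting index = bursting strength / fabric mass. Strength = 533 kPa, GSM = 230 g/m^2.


Formula: Bursting Index = Bursting Strength / Fabric GSM
BI = 533 kPa / 230 g/m^2
BI = 2.317 kPa/(g/m^2)

2.317 kPa/(g/m^2)


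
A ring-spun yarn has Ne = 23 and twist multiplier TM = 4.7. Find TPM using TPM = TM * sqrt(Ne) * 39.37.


Formula: TPM = TM * sqrt(Ne) * 39.37
Step 1: sqrt(Ne) = sqrt(23) = 4.7958
Step 2: TM * sqrt(Ne) = 4.7 * 4.7958 = 22.5403
Step 3: TPM = 22.5403 * 39.37 = 887 twists/m

887 twists/m


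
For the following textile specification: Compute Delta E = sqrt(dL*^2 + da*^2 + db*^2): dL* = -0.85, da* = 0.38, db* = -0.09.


Formula: Delta E = sqrt(dL*^2 + da*^2 + db*^2)
Step 1: dL*^2 = (-0.85)^2 = 0.7225
Step 2: da*^2 = 0.38^2 = 0.1444
Step 3: db*^2 = (-0.09)^2 = 0.0081
Step 4: Sum = 0.7225 + 0.1444 + 0.0081 = 0.875
Step 5: Delta E = sqrt(0.875) = 0.94

0.94 Delta E


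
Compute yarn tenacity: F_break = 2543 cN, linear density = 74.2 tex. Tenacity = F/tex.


Formula: Tenacity = Breaking force / Linear density
Tenacity = 2543 cN / 74.2 tex
Tenacity = 34.27 cN/tex

34.27 cN/tex


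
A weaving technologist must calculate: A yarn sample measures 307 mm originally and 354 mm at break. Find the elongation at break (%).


Formula: Elongation (%) = ((L_break - L0) / L0) * 100
Step 1: Extension = 354 - 307 = 47 mm
Step 2: Elongation = (47 / 307) * 100
Step 3: Elongation = 0.153094 * 100 = 15.3094% ≈ 15.3%

15.3%


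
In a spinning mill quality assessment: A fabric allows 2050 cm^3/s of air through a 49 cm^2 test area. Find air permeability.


Formula: Air Permeability = Airflow / Test Area
AP = 2050 cm^3/s / 49 cm^2
AP = 41.8 cm^3/s/cm^2

41.8 cm^3/s/cm^2


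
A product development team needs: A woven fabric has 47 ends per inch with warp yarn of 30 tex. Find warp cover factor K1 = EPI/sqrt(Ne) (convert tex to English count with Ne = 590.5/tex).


Formula: K1 = EPI / sqrt(Ne), with Ne = 590.5 / tex_warp
Step 1: Ne = 590.5 / 30 = 19.683
Step 2: sqrt(Ne) = sqrt(19.683) = 4.4366
Step 3: K1 = 47 / 4.4366 = 10.6

10.6


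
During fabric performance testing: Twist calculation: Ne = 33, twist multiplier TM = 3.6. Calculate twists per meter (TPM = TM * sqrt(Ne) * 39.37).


Formula: TPM = TM * sqrt(Ne) * 39.37
Step 1: sqrt(Ne) = sqrt(33) = 5.7446
Step 2: TM * sqrt(Ne) = 3.6 * 5.7446 = 20.6806
Step 3: TPM = 20.6806 * 39.37 = 814 twists/m

814 twists/m


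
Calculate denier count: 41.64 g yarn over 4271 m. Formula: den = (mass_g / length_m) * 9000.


Formula: den = (mass_g / length_m) * 9000
Substituting: den = (41.64 / 4271) * 9000
Intermediate: 41.64 / 4271 = 0.00974947 g/m
den = 0.00974947 * 9000 = 87.7 denier

87.7 denier


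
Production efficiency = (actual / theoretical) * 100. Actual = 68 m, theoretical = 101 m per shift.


Formula: Efficiency% = (Actual output / Theoretical output) * 100
Efficiency% = (68 / 101) * 100
Efficiency% = 0.673267 * 100 = 67.3267% ≈ 67.3%

67.3%


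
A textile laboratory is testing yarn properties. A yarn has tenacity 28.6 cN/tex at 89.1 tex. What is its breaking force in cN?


Formula: Breaking force = Tenacity * Linear density
F = 28.6 cN/tex * 89.1 tex
F = 2548.26 cN

2548.26 cN


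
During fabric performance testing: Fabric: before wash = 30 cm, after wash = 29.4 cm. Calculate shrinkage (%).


Formula: Shrinkage% = ((L_before - L_after) / L_before) * 100
Step 1: Shrinkage = 30 - 29.4 = 0.6 cm
Step 2: Shrinkage% = (0.6 / 30) * 100
Step 3: Shrinkage% = 0.02 * 100 = 2.0%

2.0%


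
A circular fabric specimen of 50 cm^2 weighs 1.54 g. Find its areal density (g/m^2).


Formula: GSM = mass_g / area_m2
Step 1: Convert area: 50 cm^2 = 50 / 10000 = 0.005 m^2
Step 2: GSM = 1.54 g / 0.005 m^2 = 308.0 g/m^2

308.0 g/m^2


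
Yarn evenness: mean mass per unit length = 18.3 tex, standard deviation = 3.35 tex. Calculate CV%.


Formula: CV% = (standard deviation / mean) * 100
Step 1: Ratio = 3.35 / 18.3 = 0.18306
Step 2: CV% = 0.18306 * 100 = 18.306% ≈ 18.3%

18.3%


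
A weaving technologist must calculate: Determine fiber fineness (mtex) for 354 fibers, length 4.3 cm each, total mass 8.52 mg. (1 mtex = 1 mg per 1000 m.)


Formula: fineness (mtex) = mass (mg) / total length (km) = (mass_mg / total_length_m) * 1000
Step 1: Convert fiber length: 4.3 cm = 0.043 m
Step 2: Total fiber length = 354 * 0.043 = 15.222 m
Step 3: Linear density = 8.52 mg / 15.222 m = 0.5597 mg/m
Step 4: fineness = 0.5597 * 1000 = 559.7 mtex

559.7 mtex


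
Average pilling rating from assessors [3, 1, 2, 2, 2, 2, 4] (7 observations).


Formula: Mean = sum / count
Sum = 3 + 1 + 2 + 2 + 2 + 2 + 4 = 16
Mean = 16 / 7 = 2.3

2.3


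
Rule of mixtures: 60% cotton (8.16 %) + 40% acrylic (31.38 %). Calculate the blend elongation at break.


Formula: Blend property = (fraction_A * property_A) + (fraction_B * property_B)
Step 1: Contribution A = 60/100 * 8.16 % = 4.896 %
Step 2: Contribution B = 40/100 * 31.38 % = 12.552 %
Step 3: Blend elongation at break = 4.896 + 12.552 = 17.448 %

17.448 %


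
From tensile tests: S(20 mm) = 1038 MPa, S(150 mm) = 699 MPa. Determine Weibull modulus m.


Formula: m = ln(L1/L2) / ln(S2/S1)
Step 1: ln(L1/L2) = ln(20/150) = -2.01490
Step 2: S2/S1 = 699/1038 = 0.67341
Step 3: ln(S2/S1) = ln(0.67341) = -0.39540
Step 4: m = -2.01490 / -0.39540 = 5.10

5.10 (Weibull m)


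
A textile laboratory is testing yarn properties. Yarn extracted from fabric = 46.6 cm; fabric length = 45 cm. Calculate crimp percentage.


Formula: Crimp% = ((L_yarn - L_fabric) / L_fabric) * 100
Step 1: Extension = 46.6 - 45 = 1.6 cm
Step 2: Crimp% = (1.6 / 45) * 100
Step 3: Crimp% = 0.035556 * 100 = 3.5556% ≈ 3.6%

3.6%


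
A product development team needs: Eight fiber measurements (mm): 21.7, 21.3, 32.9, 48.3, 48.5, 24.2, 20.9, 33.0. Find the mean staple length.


Formula: Mean = sum of lengths / count
Sum = 21.7 + 21.3 + 32.9 + 48.3 + 48.5 + 24.2 + 20.9 + 33.0
Sum = 250.8 mm
Mean = 250.8 / 8 = 31.35 mm

31.35 mm


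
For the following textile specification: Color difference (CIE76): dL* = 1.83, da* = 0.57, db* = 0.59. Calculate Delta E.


Formula: Delta E = sqrt(dL*^2 + da*^2 + db*^2)
Step 1: dL*^2 = 1.83^2 = 3.3489
Step 2: da*^2 = 0.57^2 = 0.3249
Step 3: db*^2 = 0.59^2 = 0.3481
Step 4: Sum = 3.3489 + 0.3249 + 0.3481 = 4.0219
Step 5: Delta E = sqrt(4.0219) = 2.01

2.01 Delta E


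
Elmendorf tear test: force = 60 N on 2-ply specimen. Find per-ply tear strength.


Formula: Per-ply strength = Total force / Number of plies
Per-ply = 60 N / 2
Per-ply = 30 N

30 N


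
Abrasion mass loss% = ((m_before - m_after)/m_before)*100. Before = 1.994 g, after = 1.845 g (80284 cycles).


Formula: Mass loss% = ((m_before - m_after) / m_before) * 100
Step 1: Mass loss = 1.994 - 1.845 = 0.149 g
Step 2: Ratio = 0.149 / 1.994 = 0.0747242
Step 3: Mass loss% = 0.0747242 * 100 = 7.47242% ≈ 7.47%

7.47%


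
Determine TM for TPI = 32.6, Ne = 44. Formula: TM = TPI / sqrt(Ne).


Formula: TM = TPI / sqrt(Ne)
Step 1: sqrt(Ne) = sqrt(44) = 6.6332
Step 2: TM = 32.6 / 6.6332 = 4.91

4.91 TM


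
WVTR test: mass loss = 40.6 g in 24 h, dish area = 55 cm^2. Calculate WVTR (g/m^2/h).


Formula: WVTR = mass_loss / (area * time)
Step 1: Convert area: 55 cm^2 = 0.0055 m^2
Step 2: WVTR = 40.6 g / (0.0055 m^2 * 24 h)
Step 3: WVTR = 40.6 / 0.132 = 307.6 g/m^2/h

307.6 g/m^2/h


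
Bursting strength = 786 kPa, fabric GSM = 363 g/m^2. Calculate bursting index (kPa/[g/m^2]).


Formula: Bursting Index = Bursting Strength / Fabric GSM
BI = 786 kPa / 363 g/m^2
BI = 2.165 kPa/(g/m^2)

2.165 kPa/(g/m^2)


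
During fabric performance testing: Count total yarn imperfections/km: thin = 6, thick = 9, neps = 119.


Formula: Total = thin places + thick places + neps
Total = 6 + 9 + 119
Total = 134 imperfections/km

134 imperfections/km


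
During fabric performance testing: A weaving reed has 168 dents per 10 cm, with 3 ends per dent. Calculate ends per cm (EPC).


Formula: EPC = (dents per 10 cm * ends per dent) / 10
Step 1: Total ends per 10 cm = 168 * 3 = 504
Step 2: EPC = 504 / 10 = 50.4 ends/cm

50.4 ends/cm


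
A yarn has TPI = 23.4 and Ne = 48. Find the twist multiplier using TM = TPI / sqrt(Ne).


Formula: TM = TPI / sqrt(Ne)
Step 1: sqrt(Ne) = sqrt(48) = 6.9282
Step 2: TM = 23.4 / 6.9282 = 3.38

3.38 TM


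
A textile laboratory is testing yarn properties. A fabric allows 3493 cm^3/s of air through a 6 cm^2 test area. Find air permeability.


Formula: Air Permeability = Airflow / Test Area
AP = 3493 cm^3/s / 6 cm^2
AP = 582.2 cm^3/s/cm^2

582.2 cm^3/s/cm^2


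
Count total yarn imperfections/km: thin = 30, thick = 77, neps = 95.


Formula: Total = thin places + thick places + neps
Total = 30 + 77 + 95
Total = 202 imperfections/km

202 imperfections/km


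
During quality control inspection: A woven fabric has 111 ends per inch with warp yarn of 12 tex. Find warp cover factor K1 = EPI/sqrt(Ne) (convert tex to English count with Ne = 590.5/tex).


Formula: K1 = EPI / sqrt(Ne), with Ne = 590.5 / tex_warp
Step 1: Ne = 590.5 / 12 = 49.208
Step 2: sqrt(Ne) = sqrt(49.208) = 7.0148
Step 3: K1 = 111 / 7.0148 = 15.8

15.8


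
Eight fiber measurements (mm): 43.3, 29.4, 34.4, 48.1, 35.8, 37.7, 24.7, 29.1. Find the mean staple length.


Formula: Mean = sum of lengths / count
Sum = 43.3 + 29.4 + 34.4 + 48.1 + 35.8 + 37.7 + 24.7 + 29.1
Sum = 282.5 mm
Mean = 282.5 / 8 = 35.31 mm

35.31 mm


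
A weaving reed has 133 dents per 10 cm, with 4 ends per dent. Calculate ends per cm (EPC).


Formula: EPC = (dents per 10 cm * ends per dent) / 10
Step 1: Total ends per 10 cm = 133 * 4 = 532
Step 2: EPC = 532 / 10 = 53.2 ends/cm

53.2 ends/cm


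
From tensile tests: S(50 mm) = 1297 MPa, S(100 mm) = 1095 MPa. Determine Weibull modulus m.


Formula: m = ln(L1/L2) / ln(S2/S1)
Step 1: ln(L1/L2) = ln(50/100) = -0.69315
Step 2: S2/S1 = 1095/1297 = 0.84426
Step 3: ln(S2/S1) = ln(0.84426) = -0.16929
Step 4: m = -0.69315 / -0.16929 = 4.09

4.09 (Weibull m)


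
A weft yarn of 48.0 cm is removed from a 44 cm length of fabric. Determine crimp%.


Formula: Crimp% = ((L_yarn - L_fabric) / L_fabric) * 100
Step 1: Extension = 48.0 - 44 = 4.0 cm
Step 2: Crimp% = (4.0 / 44) * 100
Step 3: Crimp% = 0.090909 * 100 = 9.0909% ≈ 9.1%

9.1%


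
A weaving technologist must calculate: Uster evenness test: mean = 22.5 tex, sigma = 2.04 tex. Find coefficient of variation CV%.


Formula: CV% = (standard deviation / mean) * 100
Step 1: Ratio = 2.04 / 22.5 = 0.090667
Step 2: CV% = 0.090667 * 100 = 9.0667% ≈ 9.1%

9.1%


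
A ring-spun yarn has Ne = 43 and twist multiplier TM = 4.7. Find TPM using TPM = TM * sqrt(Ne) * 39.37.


Formula: TPM = TM * sqrt(Ne) * 39.37
Step 1: sqrt(Ne) = sqrt(43) = 6.5574
Step 2: TM * sqrt(Ne) = 4.7 * 6.5574 = 30.8198
Step 3: TPM = 30.8198 * 39.37 = 1213 twists/m

1213 twists/m


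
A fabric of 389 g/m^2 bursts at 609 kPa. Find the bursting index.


Formula: Bursting Index = Bursting Strength / Fabric GSM
BI = 609 kPa / 389 g/m^2
BI = 1.566 kPa/(g/m^2)

1.566 kPa/(g/m^2)


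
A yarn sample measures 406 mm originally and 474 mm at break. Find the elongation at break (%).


Formula: Elongation (%) = ((L_break - L0) / L0) * 100
Step 1: Extension = 474 - 406 = 68 mm
Step 2: Elongation = (68 / 406) * 100
Step 3: Elongation = 0.167488 * 100 = 16.7488% ≈ 16.7%

16.7%


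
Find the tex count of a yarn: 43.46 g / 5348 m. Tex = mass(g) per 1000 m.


Formula: Tex = (mass_g / length_m) * 1000
Substituting: Tex = (43.46 / 5348) * 1000
Intermediate: 43.46 / 5348 = 0.0081264 g/m
Tex = 0.0081264 * 1000 = 8.13 tex

8.13 tex


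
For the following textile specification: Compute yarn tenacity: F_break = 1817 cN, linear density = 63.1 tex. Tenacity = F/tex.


Formula: Tenacity = Breaking force / Linear density
Tenacity = 1817 cN / 63.1 tex
Tenacity = 28.80 cN/tex

28.80 cN/tex


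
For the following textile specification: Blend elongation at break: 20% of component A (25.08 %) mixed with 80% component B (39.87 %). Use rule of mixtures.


Formula: Blend property = (fraction_A * property_A) + (fraction_B * property_B)
Step 1: Contribution A = 20/100 * 25.08 % = 5.016 %
Step 2: Contribution B = 80/100 * 39.87 % = 31.896 %
Step 3: Blend elongation at break = 5.016 + 31.896 = 36.912 %

36.912 %


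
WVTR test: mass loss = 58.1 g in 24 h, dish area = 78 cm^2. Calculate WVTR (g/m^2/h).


Formula: WVTR = mass_loss / (area * time)
Step 1: Convert area: 78 cm^2 = 0.0078 m^2
Step 2: WVTR = 58.1 g / (0.0078 m^2 * 24 h)
Step 3: WVTR = 58.1 / 0.1872 = 310.4 g/m^2/h

310.4 g/m^2/h


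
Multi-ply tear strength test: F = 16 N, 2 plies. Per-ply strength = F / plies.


Formula: Per-ply strength = Total force / Number of plies
Per-ply = 16 N / 2
Per-ply = 8 N

8 N


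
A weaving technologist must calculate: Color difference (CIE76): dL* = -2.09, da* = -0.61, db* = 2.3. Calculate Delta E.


Formula: Delta E = sqrt(dL*^2 + da*^2 + db*^2)
Step 1: dL*^2 = (-2.09)^2 = 4.3681
Step 2: da*^2 = (-0.61)^2 = 0.3721
Step 3: db*^2 = 2.3^2 = 5.29
Step 4: Sum = 4.3681 + 0.3721 + 5.29 = 10.0302
Step 5: Delta E = sqrt(10.0302) = 3.17

3.17 Delta E
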